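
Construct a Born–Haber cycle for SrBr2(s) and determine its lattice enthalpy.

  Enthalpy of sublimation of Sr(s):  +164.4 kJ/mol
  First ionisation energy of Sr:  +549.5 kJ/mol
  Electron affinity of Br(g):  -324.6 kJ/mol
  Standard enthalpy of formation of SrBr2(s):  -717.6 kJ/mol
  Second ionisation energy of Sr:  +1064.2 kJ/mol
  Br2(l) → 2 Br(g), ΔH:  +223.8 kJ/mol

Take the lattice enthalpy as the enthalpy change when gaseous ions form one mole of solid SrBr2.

U = -2070.3 kJ/mol

ΔHf° = 1·ΔHsub + 1·(ΣIE) + 1·D(Br2) + 2·EA + U
-717.6 = 1·(+164.4) + 1·(+1613.7) + 1·(+223.8) + 2·(-324.6) + U
U = -717.6 − (+1352.7) = -2070.3 kJ/mol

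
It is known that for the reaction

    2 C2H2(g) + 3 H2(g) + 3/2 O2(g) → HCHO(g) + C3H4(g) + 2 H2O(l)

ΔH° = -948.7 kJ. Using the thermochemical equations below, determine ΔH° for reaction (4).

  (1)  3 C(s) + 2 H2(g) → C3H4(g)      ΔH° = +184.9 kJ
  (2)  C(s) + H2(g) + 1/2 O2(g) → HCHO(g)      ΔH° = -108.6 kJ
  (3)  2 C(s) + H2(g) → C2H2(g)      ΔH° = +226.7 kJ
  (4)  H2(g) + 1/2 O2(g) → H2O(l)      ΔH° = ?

ΔH° = -285.8 kJ

(1) as written: +184.9 kJ
(2) as written: -108.6 kJ
(3) reversed and × 2: (-2)·(+226.7) = -453.4 kJ
(4) × 2: contributes 2·x
-948.7 = (+184.9) + (-108.6) + (-453.4) + 2·x
x = (-948.7 − (-377.1)) / (2) = -285.8 kJ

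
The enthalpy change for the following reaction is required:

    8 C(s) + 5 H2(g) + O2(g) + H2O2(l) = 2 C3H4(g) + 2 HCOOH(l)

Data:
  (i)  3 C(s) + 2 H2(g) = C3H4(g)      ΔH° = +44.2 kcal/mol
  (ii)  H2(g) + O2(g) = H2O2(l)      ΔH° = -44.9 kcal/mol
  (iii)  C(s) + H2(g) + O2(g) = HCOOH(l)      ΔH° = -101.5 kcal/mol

ΔH° = -69.7 kcal/mol

(i) × 2 (scale by 2 for the 2 C3H4(g)): (2)·(+44.2) = +88.4 kcal/mol
(ii) reversed (H2O2(l) must end up as a reactant): +44.9 kcal/mol
(iii) × 2 (scale by 2 for the 2 HCOOH(l)): (2)·(-101.5) = -203.0 kcal/mol
ΔH° = (+88.4) + (+44.9) + (-203.0) = -69.7 kcal/mol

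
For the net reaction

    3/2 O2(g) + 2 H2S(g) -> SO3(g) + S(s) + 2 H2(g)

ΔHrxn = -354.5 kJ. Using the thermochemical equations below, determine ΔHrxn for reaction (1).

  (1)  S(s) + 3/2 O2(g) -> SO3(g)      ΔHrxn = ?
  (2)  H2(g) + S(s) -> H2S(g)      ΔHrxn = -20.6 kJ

ΔHrxn = -395.7 kJ

(1) as written: contributes x
(2) reversed and × 2: (-2)·(-20.6) = +41.2 kJ
-354.5 = (+41.2) + x
x = (-354.5 − (+41.2)) / (1) = -395.7 kJ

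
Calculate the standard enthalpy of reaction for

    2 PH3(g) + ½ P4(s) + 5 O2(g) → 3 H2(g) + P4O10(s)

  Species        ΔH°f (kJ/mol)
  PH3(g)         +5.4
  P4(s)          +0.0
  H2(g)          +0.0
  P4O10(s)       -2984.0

Products: 3·(+0.0) + 1·(-2984.0) = -2984.0
Reactants: 2·(+5.4) + 1/2·(+0.0) + 5·(+0.0) = +10.8
ΔHrxn = (-2984.0) − (+10.8) = -2994.8 kJ/mol

ΔHrxn = -2994.8 kJ/mol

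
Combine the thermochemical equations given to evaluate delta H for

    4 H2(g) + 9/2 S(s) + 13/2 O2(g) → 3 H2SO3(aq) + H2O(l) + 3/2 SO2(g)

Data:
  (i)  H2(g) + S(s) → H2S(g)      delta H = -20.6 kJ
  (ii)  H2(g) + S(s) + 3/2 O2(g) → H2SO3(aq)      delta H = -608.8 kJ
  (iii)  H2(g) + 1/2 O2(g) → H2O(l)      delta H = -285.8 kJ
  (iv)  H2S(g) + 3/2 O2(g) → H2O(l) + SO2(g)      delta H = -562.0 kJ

delta H = -2557.4 kJ

(i) × 3/2: (3/2)·(-20.6) = -30.9 kJ
(ii) × 3 (×3 to match 3 H2SO3(aq) in the target): (3)·(-608.8) = -1826.4 kJ
(iii) reversed and × 1/2: (-1/2)·(-285.8) = +142.9 kJ
(iv) × 3/2 (×3/2 to match 3/2 SO2(g) in the target): (3/2)·(-562.0) = -843.0 kJ
delta H = (-30.9) + (-1826.4) + (+142.9) + (-843.0) = -2557.4 kJ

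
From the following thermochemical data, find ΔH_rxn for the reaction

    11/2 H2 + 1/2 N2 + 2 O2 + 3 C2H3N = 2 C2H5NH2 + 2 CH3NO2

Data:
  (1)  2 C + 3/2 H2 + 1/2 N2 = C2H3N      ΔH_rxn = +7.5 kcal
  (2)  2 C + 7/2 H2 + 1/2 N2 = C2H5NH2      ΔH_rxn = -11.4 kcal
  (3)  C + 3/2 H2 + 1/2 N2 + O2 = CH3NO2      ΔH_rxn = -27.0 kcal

ΔH_rxn = -99.3 kcal

(1) reversed and × 3 (reverse to put C2H3N on the reactant side; scale by 3 for the 3 C2H3N): (-3)·(+7.5) = -22.5 kcal
(2) × 2 (scale by 2 for the 2 C2H5NH2): (2)·(-11.4) = -22.8 kcal
(3) × 2 (scale by 2 for the 2 CH3NO2): (2)·(-27.0) = -54.0 kcal
ΔH_rxn = (-22.5) + (-22.8) + (-54.0) = -99.3 kcal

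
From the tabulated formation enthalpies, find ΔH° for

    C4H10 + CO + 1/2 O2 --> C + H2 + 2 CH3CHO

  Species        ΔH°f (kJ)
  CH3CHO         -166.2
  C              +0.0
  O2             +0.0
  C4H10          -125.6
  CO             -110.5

Products: 1·(+0.0) + 1·(+0.0) + 2·(-166.2) = -332.4
Reactants: 1·(-125.6) + 1·(-110.5) + 1/2·(+0.0) = -236.1
ΔH° = (-332.4) − (-236.1) = -96.3 kJ

ΔH° = -96.3 kJ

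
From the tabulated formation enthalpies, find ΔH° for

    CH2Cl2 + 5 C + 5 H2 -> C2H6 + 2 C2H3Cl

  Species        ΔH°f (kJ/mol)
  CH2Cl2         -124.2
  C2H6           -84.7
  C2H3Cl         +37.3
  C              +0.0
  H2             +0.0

ΔH°rxn = Σ nΔHf°(products) − Σ nΔHf°(reactants).
Products: 1·(-84.7) + 2·(+37.3) = -10.1
Reactants: 1·(-124.2) + 5·(+0.0) + 5·(+0.0) = -124.2
ΔH° = (-10.1) − (-124.2) = 114.1 kJ/mol

ΔH° = 114.1 kJ/mol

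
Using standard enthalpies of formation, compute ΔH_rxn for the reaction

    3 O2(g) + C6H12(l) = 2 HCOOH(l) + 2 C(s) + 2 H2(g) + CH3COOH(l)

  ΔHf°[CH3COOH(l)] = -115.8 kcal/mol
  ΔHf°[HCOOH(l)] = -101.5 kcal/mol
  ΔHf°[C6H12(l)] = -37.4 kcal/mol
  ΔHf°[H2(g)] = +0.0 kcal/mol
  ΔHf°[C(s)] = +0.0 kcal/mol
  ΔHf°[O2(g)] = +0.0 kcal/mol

ΔH_rxn = -281.4 kcal/mol

Products: 2·(-101.5) + 2·(+0.0) + 2·(+0.0) + 1·(-115.8) = -318.8
Reactants: 3·(+0.0) + 1·(-37.4) = -37.4
ΔH_rxn = (-318.8) − (-37.4) = -281.4 kcal/mol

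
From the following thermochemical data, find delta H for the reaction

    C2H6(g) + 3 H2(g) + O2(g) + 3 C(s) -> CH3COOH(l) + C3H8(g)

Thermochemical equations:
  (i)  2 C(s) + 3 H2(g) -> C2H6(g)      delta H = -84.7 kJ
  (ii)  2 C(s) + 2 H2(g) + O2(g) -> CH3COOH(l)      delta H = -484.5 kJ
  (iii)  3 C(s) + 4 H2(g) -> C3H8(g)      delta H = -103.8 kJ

(i) reversed (reverse to put C2H6(g) on the reactant side): +84.7 kJ
(ii) as written (CH3COOH(l) already on the product side): -484.5 kJ
(iii) as written (C3H8(g) already on the product side): -103.8 kJ
Since enthalpy is a state function, delta H = (+84.7) + (-484.5) + (-103.8) = -503.6 kJ

delta H = -503.6 kJ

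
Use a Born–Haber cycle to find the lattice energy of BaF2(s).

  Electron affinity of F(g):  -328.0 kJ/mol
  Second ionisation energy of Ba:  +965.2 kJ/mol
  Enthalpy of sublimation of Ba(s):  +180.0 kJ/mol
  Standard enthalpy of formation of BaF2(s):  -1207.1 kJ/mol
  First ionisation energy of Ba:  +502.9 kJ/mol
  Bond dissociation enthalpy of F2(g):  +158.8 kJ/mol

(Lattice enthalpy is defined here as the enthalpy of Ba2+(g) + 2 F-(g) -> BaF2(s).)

U = -2358.0 kJ/mol

ΔHf° = 1·ΔHsub + 1·(ΣIE) + 1·D(F2) + 2·EA + U
-1207.1 = 1·(+180.0) + 1·(+1468.1) + 1·(+158.8) + 2·(-328.0) + U
U = -1207.1 − (+1150.9) = -2358.0 kJ/mol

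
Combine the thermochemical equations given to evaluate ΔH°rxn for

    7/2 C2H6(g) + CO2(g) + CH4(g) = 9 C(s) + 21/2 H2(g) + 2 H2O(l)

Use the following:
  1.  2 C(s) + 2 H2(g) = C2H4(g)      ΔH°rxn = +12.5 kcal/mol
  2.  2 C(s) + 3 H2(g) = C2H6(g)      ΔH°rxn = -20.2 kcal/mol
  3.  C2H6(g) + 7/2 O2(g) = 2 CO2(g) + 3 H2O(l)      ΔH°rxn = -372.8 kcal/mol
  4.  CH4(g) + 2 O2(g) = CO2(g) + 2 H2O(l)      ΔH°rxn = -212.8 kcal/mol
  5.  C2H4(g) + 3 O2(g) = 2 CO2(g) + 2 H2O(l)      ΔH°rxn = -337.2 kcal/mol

eq. 1 reversed and × 3: (-3)·(+12.5) = -37.5 kcal/mol
eq. 2 reversed and × 3/2: (-3/2)·(-20.2) = +30.3 kcal/mol
eq. 3 × 2: (2)·(-372.8) = -745.6 kcal/mol
eq. 4 as written (CH4(g) already on the reactant side): -212.8 kcal/mol
eq. 5 reversed and × 3: (-3)·(-337.2) = +1011.6 kcal/mol
By Hess's law, ΔH°rxn = (-37.5) + (+30.3) + (-745.6) + (-212.8) + (+1011.6) = 46.0 kcal/mol

ΔH°rxn = 46.0 kcal/mol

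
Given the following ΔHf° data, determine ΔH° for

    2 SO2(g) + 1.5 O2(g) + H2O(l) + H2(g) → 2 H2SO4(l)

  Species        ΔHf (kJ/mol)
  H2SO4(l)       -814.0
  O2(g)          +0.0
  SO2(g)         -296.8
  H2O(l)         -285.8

Products: 2·(-814.0) = -1628.0
Reactants: 2·(-296.8) + 3/2·(+0.0) + 1·(-285.8) + 1·(+0.0) = -879.4
ΔH° = (-1628.0) − (-879.4) = -748.6 kJ/mol

ΔH° = -748.6 kJ/mol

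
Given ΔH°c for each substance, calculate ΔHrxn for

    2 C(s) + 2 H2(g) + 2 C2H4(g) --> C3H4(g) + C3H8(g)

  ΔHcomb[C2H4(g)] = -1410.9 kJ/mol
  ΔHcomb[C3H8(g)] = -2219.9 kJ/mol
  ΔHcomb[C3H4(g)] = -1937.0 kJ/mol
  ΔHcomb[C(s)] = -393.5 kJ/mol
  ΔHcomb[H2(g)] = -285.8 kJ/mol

With combustion enthalpies, reactants minus products:
= [2·(-393.5) + 2·(-285.8) + 2·(-1410.9)] − [1·(-1937.0) + 1·(-2219.9)]
= -23.5 kJ/mol

ΔHrxn = -23.5 kJ/mol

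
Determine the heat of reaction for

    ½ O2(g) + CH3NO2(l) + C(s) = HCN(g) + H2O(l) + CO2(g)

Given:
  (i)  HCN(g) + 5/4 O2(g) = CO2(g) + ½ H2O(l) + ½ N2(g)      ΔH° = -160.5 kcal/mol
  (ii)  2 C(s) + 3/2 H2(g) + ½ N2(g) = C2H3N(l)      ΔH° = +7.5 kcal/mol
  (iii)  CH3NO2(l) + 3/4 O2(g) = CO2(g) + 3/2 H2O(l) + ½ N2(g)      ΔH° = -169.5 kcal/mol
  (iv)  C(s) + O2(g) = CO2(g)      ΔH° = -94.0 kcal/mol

(i) reversed (reverse to put HCN(g) on the product side): +160.5 kcal/mol
(ii): not needed (H2(g) appears nowhere else).
(iii) as written (CH3NO2(l) already on the reactant side): -169.5 kcal/mol
(iv) as written: -94.0 kcal/mol
ΔH° = (-1)·(-160.5) + (1)·(-169.5) + (1)·(-94.0) = -103.0 kcal/mol

ΔH° = -103.0 kcal/mol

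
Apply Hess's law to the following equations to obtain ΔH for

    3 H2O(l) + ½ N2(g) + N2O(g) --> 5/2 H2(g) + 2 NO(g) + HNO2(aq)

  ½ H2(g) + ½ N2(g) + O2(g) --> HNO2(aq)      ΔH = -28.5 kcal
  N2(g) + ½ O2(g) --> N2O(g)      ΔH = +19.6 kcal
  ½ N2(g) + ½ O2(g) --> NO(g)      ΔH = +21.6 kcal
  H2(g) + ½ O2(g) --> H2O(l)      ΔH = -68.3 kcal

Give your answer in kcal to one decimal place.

ΔH = 200.0 kcal

equation 1 as written (HNO2(aq) already on the product side): -28.5 kcal
equation 2 reversed (N2O(g) must end up as a reactant): -19.6 kcal
equation 3 × 2 (×2 to match 2 NO(g) in the target): (2)·(+21.6) = +43.2 kcal
equation 4 reversed and × 3 (H2O(l) must end up as a reactant; scale by 3 for the 3 H2O(l)): (-3)·(-68.3) = +204.9 kcal
Since enthalpy is a state function, ΔH = (1)·(-28.5) + (-1)·(+19.6) + (2)·(+21.6) + (-3)·(-68.3) = 200.0 kcal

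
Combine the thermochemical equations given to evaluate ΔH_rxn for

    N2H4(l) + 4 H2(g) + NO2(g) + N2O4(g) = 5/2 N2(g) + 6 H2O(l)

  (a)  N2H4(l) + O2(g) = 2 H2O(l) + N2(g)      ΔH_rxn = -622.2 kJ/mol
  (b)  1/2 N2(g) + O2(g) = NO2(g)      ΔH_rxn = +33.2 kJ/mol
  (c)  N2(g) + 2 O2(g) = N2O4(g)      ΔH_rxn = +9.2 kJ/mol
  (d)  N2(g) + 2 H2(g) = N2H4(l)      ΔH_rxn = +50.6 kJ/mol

(a) × 3 (scale by 3 for the 6 H2O(l)): (3)·(-622.2) = -1866.6 kJ/mol
(b) reversed (NO2(g) must end up as a reactant): -33.2 kJ/mol
(c) reversed (N2O4(g) must end up as a reactant): -9.2 kJ/mol
(d) × 2 (scale by 2 for the 4 H2(g)): (2)·(+50.6) = +101.2 kJ/mol
Since enthalpy is a state function, ΔH_rxn = (3)·(-622.2) + (-1)·(+33.2) + (-1)·(+9.2) + (2)·(+50.6) = -1807.8 kJ/mol

ΔH_rxn = -1807.8 kJ/mol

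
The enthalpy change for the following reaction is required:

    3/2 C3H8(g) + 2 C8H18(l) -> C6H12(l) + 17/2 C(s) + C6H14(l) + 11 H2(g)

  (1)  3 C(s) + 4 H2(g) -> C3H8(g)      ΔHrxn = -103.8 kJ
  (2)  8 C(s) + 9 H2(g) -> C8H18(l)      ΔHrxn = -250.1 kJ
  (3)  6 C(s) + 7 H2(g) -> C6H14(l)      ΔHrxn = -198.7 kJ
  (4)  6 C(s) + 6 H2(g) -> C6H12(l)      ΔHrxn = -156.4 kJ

ΔHrxn = 300.8 kJ

(1) reversed and × 3/2: (-3/2)·(-103.8) = +155.7 kJ
(2) reversed and × 2: (-2)·(-250.1) = +500.2 kJ
(3) as written: -198.7 kJ
(4) as written: -156.4 kJ
Summing the manipulated equations, ΔHrxn = (-3/2)·(-103.8) + (-2)·(-250.1) + (1)·(-198.7) + (1)·(-156.4) = 300.8 kJ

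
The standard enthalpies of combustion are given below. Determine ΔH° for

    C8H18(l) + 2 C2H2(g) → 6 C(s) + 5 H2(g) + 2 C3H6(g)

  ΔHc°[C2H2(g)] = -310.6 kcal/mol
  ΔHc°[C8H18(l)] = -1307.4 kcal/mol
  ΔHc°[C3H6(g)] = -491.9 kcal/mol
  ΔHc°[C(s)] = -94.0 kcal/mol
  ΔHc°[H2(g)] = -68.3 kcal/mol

ΔH° = -39.3 kcal/mol

With combustion enthalpies, reactants minus products:
= [1·(-1307.4) + 2·(-310.6)] − [6·(-94.0) + 5·(-68.3) + 2·(-491.9)]
= -39.3 kcal/mol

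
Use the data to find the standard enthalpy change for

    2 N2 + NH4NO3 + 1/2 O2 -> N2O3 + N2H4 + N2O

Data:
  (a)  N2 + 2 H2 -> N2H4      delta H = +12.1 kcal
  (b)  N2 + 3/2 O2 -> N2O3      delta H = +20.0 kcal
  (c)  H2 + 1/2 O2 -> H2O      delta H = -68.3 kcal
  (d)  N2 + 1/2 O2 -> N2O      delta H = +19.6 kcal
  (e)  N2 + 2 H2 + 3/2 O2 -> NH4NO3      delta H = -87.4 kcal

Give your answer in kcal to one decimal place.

delta H = 139.1 kcal

(a) as written (N2H4 already on the product side): +12.1 kcal
(b) as written (N2O3 already on the product side): +20.0 kcal
(c): not needed (H2O appears nowhere else).
(d) as written (N2O already on the product side): +19.6 kcal
(e) reversed (reverse to put NH4NO3 on the reactant side): +87.4 kcal
Since enthalpy is a state function, delta H = (+12.1) + (+20.0) + (+19.6) + (+87.4) = 139.1 kcal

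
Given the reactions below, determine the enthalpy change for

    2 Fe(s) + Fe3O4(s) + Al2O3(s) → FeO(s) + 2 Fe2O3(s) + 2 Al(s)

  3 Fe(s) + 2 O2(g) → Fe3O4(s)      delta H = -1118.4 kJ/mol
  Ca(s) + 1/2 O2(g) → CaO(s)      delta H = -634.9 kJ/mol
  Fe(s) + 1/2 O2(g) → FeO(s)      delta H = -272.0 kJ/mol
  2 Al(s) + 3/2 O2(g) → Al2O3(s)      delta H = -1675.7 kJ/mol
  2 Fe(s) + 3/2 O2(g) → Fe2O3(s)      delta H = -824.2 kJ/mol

delta H = 873.7 kJ/mol

equation 1 reversed: +1118.4 kJ/mol
equation 2: not needed.
equation 3 as written: -272.0 kJ/mol
equation 4 reversed: +1675.7 kJ/mol
equation 5 × 2: (2)·(-824.2) = -1648.4 kJ/mol
Combining the equations, delta H = (+1118.4) + (-272.0) + (+1675.7) + (-1648.4) = 873.7 kJ/mol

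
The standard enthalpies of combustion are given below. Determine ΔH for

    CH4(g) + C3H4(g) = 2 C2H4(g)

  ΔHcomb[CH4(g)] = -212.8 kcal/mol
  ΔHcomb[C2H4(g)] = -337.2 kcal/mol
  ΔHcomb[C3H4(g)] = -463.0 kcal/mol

With combustion enthalpies, reactants minus products:
= [1·(-212.8) + 1·(-463.0)] − [2·(-337.2)]
= -1.4 kcal/mol

ΔH = -1.4 kcal/mol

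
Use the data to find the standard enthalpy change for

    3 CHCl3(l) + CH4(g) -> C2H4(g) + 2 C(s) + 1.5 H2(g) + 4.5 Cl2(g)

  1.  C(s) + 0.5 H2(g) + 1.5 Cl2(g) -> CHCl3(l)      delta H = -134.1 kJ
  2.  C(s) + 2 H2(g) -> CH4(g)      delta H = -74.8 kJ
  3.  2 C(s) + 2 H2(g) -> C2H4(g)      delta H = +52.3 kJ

eq. 1 reversed and × 3: (-3)·(-134.1) = +402.3 kJ
eq. 2 reversed: +74.8 kJ
eq. 3 as written: +52.3 kJ
delta H = (-3)·(-134.1) + (-1)·(-74.8) + (1)·(+52.3) = 529.4 kJ

delta H = 529.4 kJ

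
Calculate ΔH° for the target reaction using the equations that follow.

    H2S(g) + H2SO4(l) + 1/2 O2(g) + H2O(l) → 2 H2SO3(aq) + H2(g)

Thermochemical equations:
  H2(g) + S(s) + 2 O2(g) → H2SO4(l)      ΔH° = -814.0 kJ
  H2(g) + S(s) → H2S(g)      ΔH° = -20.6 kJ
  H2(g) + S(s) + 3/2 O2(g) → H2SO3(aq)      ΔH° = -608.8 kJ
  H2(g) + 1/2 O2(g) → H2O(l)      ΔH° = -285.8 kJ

ΔH° = -97.2 kJ

equation 1 reversed (H2SO4(l) must end up as a reactant): +814.0 kJ
equation 2 reversed (H2S(g) must end up as a reactant): +20.6 kJ
equation 3 × 2 (scale by 2 for the 2 H2SO3(aq)): (2)·(-608.8) = -1217.6 kJ
equation 4 reversed (reverse to put H2O(l) on the reactant side): +285.8 kJ
ΔH° = (+814.0) + (+20.6) + (-1217.6) + (+285.8) = -97.2 kJ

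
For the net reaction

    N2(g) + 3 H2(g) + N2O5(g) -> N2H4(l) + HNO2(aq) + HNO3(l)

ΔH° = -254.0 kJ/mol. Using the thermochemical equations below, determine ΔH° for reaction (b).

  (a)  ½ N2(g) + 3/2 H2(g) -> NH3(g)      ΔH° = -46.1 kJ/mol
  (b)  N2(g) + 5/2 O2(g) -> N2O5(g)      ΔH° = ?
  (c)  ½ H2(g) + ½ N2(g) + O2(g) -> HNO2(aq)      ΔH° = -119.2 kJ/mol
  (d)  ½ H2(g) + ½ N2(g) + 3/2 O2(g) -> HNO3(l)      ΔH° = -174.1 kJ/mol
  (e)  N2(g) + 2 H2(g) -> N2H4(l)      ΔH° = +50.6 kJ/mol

(a): not needed (NH3(g) appears nowhere else).
(b) reversed (N2O5(g) must end up as a reactant): contributes −x
(c) as written (HNO2(aq) already on the product side): -119.2 kJ/mol
(d) as written (HNO3(l) already on the product side): -174.1 kJ/mol
(e) as written (N2H4(l) already on the product side): +50.6 kJ/mol
-254.0 = (-119.2) + (-174.1) + (+50.6) − x
x = (-254.0 − (-242.7)) / (-1) = 11.3 kJ/mol

ΔH° = 11.3 kJ/mol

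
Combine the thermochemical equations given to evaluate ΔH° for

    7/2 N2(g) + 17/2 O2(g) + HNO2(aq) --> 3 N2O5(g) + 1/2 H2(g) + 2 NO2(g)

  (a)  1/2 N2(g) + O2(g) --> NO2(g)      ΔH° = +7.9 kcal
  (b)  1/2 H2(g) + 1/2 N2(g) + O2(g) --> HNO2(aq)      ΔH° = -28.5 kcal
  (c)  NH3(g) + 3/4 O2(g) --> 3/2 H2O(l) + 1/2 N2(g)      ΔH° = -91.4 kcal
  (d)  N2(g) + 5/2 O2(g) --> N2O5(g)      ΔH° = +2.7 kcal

(a) × 2 (×2 to match 2 NO2(g) in the target): (2)·(+7.9) = +15.8 kcal
(b) reversed (HNO2(aq) must end up as a reactant): +28.5 kcal
(c): not needed (NH3(g) appears nowhere else).
(d) × 3 (scale by 3 for the 3 N2O5(g)): (3)·(+2.7) = +8.1 kcal
Combining the equations, ΔH° = (2)·(+7.9) + (-1)·(-28.5) + (3)·(+2.7) = 52.4 kcal

ΔH° = 52.4 kcal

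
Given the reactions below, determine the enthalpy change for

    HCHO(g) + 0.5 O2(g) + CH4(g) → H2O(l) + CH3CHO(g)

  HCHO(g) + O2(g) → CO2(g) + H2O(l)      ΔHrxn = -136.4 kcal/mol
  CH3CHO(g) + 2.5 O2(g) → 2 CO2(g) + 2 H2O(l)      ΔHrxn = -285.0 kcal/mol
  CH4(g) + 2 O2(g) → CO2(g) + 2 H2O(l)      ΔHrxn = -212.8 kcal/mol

ΔHrxn = -64.2 kcal/mol

equation 1 as written: -136.4 kcal/mol
equation 2 reversed: +285.0 kcal/mol
equation 3 as written: -212.8 kcal/mol
Combining the equations, ΔHrxn = (-136.4) + (+285.0) + (-212.8) = -64.2 kcal/mol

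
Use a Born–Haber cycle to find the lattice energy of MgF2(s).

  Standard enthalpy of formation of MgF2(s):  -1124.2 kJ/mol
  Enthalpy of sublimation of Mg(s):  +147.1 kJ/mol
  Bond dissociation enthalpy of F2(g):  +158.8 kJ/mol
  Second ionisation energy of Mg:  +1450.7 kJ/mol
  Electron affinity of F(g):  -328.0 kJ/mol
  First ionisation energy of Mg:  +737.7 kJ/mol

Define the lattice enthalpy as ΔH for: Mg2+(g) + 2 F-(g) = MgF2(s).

ΔHf° = 1·ΔHsub + 1·(ΣIE) + 1·D(F2) + 2·EA + U
-1124.2 = 1·(+147.1) + 1·(+2188.4) + 1·(+158.8) + 2·(-328.0) + U
U = -1124.2 − (+1838.3) = -2962.5 kJ/mol

U = -2962.5 kJ/mol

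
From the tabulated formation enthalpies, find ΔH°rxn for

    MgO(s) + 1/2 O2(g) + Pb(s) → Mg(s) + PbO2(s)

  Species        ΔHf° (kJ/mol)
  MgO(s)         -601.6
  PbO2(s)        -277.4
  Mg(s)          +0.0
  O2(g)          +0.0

Products: 1·(+0.0) + 1·(-277.4) = -277.4
Reactants: 1·(-601.6) + 1/2·(+0.0) + 1·(+0.0) = -601.6
ΔH°rxn = (-277.4) − (-601.6) = 324.2 kJ/mol

ΔH°rxn = 324.2 kJ/mol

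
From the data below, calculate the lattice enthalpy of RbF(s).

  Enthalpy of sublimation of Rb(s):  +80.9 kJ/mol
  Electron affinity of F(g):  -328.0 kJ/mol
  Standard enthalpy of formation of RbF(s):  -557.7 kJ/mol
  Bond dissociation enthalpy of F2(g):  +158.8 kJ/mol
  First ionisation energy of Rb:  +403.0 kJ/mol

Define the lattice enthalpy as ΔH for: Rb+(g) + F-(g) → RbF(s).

U = -793.0 kJ/mol

ΔHf° = 1·ΔHsub + 1·(ΣIE) + 1/2·D(F2) + 1·EA + U
-557.7 = 1·(+80.9) + 1·(+403.0) + 1/2·(+158.8) + 1·(-328.0) + U
U = -557.7 − (+235.3) = -793.0 kJ/mol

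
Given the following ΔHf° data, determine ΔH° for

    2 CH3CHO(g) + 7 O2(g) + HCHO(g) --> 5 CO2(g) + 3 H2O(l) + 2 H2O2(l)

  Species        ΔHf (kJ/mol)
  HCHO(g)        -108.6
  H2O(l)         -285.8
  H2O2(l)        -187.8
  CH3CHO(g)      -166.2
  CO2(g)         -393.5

ΔH° = -2759.5 kJ/mol

Products: 5·(-393.5) + 3·(-285.8) + 2·(-187.8) = -3200.5
Reactants: 2·(-166.2) + 7·(+0.0) + 1·(-108.6) = -441.0
ΔH° = (-3200.5) − (-441.0) = -2759.5 kJ/mol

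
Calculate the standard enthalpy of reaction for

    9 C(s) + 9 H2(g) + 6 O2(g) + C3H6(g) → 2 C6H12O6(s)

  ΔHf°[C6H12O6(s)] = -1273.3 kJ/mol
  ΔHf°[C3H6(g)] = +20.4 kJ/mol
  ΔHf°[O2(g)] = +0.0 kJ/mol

Products: 2·(-1273.3) = -2546.6
Reactants: 9·(+0.0) + 9·(+0.0) + 6·(+0.0) + 1·(+20.4) = +20.4
ΔH_rxn = (-2546.6) − (+20.4) = -2567.0 kJ/mol

ΔH_rxn = -2567.0 kJ/mol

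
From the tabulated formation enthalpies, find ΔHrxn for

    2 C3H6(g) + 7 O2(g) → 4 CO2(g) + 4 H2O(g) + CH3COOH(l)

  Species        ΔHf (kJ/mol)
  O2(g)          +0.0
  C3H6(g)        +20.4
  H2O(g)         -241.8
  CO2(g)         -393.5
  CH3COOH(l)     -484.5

ΔHrxn = -3066.5 kJ/mol

Products: 4·(-393.5) + 4·(-241.8) + 1·(-484.5) = -3025.7
Reactants: 2·(+20.4) + 7·(+0.0) = +40.8
ΔHrxn = (-3025.7) − (+40.8) = -3066.5 kJ/mol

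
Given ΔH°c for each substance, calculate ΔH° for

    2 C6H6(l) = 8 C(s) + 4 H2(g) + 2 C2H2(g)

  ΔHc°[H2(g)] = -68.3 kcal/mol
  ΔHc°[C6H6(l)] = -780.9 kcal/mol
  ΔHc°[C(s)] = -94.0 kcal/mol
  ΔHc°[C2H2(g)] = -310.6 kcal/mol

ΔH° = 84.6 kcal/mol

With combustion enthalpies, reactants minus products:
= [2·(-780.9)] − [8·(-94.0) + 4·(-68.3) + 2·(-310.6)]
= 84.6 kcal/mol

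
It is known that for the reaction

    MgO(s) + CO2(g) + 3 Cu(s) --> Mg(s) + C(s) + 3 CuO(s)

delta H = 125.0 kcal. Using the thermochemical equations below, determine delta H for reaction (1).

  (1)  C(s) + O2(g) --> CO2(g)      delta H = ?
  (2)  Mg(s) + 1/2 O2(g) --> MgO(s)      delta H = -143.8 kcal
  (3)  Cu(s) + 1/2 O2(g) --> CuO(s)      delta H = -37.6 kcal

(1) reversed: contributes −x
(2) reversed: +143.8 kcal
(3) × 3: (3)·(-37.6) = -112.8 kcal
+125.0 = (+143.8) + (-112.8) − x
x = (+125.0 − (+31.0)) / (-1) = -94.0 kcal

delta H = -94.0 kcal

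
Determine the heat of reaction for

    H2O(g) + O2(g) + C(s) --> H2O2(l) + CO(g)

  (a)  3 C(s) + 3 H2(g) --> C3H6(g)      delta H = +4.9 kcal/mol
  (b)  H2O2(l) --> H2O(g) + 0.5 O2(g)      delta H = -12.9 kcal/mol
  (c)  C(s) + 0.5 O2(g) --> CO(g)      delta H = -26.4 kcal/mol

(a): not needed (H2(g) appears nowhere else).
(b) reversed (reverse to put H2O2(l) on the product side): +12.9 kcal/mol
(c) as written (CO(g) already on the product side): -26.4 kcal/mol
delta H = (-1)·(-12.9) + (1)·(-26.4) = -13.5 kcal/mol

delta H = -13.5 kcal/mol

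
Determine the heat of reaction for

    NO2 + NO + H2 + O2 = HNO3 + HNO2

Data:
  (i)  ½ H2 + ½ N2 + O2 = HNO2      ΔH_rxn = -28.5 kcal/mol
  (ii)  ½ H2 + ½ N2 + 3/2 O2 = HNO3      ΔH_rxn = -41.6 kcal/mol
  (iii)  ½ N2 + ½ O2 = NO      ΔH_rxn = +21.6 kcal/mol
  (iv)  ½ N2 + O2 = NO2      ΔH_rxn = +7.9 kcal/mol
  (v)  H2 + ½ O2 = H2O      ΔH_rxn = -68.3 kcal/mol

ΔH_rxn = -99.6 kcal/mol

(i) as written: -28.5 kcal/mol
(ii) as written: -41.6 kcal/mol
(iii) reversed: -21.6 kcal/mol
(iv) reversed: -7.9 kcal/mol
(v): not needed.
Since enthalpy is a state function, ΔH_rxn = (1)·(-28.5) + (1)·(-41.6) + (-1)·(+21.6) + (-1)·(+7.9) = -99.6 kcal/mol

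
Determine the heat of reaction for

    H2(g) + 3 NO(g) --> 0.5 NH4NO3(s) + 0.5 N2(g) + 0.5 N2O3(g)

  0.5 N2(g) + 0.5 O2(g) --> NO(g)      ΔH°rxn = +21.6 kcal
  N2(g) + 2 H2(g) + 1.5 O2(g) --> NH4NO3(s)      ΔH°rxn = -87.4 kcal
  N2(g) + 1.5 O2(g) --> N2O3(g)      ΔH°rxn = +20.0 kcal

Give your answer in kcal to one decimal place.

ΔH°rxn = -98.5 kcal

equation 1 reversed and × 3: (-3)·(+21.6) = -64.8 kcal
equation 2 × 1/2: (1/2)·(-87.4) = -43.7 kcal
equation 3 × 1/2: (1/2)·(+20.0) = +10.0 kcal
Combining the equations, ΔH°rxn = (-64.8) + (-43.7) + (+10.0) = -98.5 kcal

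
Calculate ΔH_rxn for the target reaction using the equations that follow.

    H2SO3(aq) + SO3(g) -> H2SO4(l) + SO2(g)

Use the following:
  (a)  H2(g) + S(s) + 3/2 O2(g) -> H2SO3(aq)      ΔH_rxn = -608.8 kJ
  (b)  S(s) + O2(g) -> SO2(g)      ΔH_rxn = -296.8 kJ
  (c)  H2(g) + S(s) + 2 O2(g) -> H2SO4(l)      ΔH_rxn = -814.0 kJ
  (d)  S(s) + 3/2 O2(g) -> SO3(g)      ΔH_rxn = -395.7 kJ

(a) reversed: +608.8 kJ
(b) as written: -296.8 kJ
(c) as written: -814.0 kJ
(d) reversed: +395.7 kJ
ΔH_rxn = (-1)·(-608.8) + (1)·(-296.8) + (1)·(-814.0) + (-1)·(-395.7) = -106.3 kJ

ΔH_rxn = -106.3 kJ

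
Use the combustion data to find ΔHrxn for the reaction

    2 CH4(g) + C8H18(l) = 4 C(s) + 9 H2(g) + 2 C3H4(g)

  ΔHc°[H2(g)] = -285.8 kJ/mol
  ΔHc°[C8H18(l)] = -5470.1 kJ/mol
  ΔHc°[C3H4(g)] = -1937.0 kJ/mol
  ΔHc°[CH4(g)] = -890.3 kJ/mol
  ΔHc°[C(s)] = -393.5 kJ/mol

Using ΔH = Σ nΔHc°(reactants) − Σ nΔHc°(products):
= [2·(-890.3) + 1·(-5470.1)] − [4·(-393.5) + 9·(-285.8) + 2·(-1937.0)]
= 769.5 kJ/mol

ΔHrxn = 769.5 kJ/mol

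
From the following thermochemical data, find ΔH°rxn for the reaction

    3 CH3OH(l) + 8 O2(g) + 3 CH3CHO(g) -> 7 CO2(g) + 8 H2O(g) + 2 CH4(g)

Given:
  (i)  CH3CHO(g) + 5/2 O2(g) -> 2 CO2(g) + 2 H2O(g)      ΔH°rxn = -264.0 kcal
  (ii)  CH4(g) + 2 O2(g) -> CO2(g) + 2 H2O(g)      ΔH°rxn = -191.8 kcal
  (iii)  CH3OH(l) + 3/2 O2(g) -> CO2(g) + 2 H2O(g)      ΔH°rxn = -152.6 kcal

ΔH°rxn = -866.2 kcal

(i) × 3: (3)·(-264.0) = -792.0 kcal
(ii) reversed and × 2: (-2)·(-191.8) = +383.6 kcal
(iii) × 3: (3)·(-152.6) = -457.8 kcal
Summing the manipulated equations, ΔH°rxn = (-792.0) + (+383.6) + (-457.8) = -866.2 kcal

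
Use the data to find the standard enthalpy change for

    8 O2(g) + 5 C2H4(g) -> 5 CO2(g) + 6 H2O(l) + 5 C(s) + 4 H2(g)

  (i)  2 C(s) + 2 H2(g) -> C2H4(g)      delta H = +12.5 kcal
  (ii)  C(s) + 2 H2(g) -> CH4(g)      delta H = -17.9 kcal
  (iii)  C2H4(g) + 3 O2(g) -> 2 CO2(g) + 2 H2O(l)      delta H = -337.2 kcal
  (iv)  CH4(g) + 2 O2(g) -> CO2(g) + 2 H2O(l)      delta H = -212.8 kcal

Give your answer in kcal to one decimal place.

delta H = -942.6 kcal

(i) reversed and × 3: (-3)·(+12.5) = -37.5 kcal
(ii) as written: -17.9 kcal
(iii) × 2: (2)·(-337.2) = -674.4 kcal
(iv) as written: -212.8 kcal
Since enthalpy is a state function, delta H = (-3)·(+12.5) + (1)·(-17.9) + (2)·(-337.2) + (1)·(-212.8) = -942.6 kcal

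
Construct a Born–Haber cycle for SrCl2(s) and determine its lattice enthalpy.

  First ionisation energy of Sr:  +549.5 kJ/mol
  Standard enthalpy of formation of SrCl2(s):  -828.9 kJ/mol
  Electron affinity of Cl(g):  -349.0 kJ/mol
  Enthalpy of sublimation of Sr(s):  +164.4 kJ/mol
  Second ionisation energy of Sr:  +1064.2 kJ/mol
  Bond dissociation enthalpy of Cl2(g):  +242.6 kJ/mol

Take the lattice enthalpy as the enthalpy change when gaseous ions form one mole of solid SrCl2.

U = -2151.6 kJ/mol

ΔHf° = 1·ΔHsub + 1·(ΣIE) + 1·D(Cl2) + 2·EA + U
-828.9 = 1·(+164.4) + 1·(+1613.7) + 1·(+242.6) + 2·(-349.0) + U
U = -828.9 − (+1322.7) = -2151.6 kJ/mol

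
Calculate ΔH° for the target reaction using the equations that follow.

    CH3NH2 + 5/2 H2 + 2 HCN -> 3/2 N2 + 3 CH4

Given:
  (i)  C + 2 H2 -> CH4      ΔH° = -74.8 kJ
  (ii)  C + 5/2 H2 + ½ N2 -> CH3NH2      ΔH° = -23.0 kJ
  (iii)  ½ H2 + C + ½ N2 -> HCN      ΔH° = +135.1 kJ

ΔH° = -471.6 kJ

(i) × 3: (3)·(-74.8) = -224.4 kJ
(ii) reversed: +23.0 kJ
(iii) reversed and × 2: (-2)·(+135.1) = -270.2 kJ
Summing the manipulated equations, ΔH° = (-224.4) + (+23.0) + (-270.2) = -471.6 kJ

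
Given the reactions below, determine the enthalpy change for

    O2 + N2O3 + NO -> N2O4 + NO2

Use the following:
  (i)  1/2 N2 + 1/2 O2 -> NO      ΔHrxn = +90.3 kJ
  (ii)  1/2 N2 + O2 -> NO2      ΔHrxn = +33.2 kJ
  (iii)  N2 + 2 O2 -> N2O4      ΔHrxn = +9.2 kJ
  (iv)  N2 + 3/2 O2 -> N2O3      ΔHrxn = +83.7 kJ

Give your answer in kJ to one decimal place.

(i) reversed: -90.3 kJ
(ii) as written: +33.2 kJ
(iii) as written: +9.2 kJ
(iv) reversed: -83.7 kJ
Combining the equations, ΔHrxn = (-90.3) + (+33.2) + (+9.2) + (-83.7) = -131.6 kJ

ΔHrxn = -131.6 kJ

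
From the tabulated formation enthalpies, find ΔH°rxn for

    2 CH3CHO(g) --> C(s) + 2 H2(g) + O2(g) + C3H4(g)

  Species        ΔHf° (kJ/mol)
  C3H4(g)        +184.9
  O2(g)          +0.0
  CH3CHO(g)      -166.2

ΔH°rxn = 517.3 kJ/mol

Products: 1·(+0.0) + 2·(+0.0) + 1·(+0.0) + 1·(+184.9) = +184.9
Reactants: 2·(-166.2) = -332.4
ΔH°rxn = (+184.9) − (-332.4) = 517.3 kJ/mol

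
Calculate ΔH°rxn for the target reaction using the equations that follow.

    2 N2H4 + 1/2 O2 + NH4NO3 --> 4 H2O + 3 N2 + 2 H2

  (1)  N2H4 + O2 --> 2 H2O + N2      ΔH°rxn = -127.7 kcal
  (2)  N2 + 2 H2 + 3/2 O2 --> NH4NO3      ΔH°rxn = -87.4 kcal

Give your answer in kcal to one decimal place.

(1) × 2 (×2 to match 2 N2H4 in the target): (2)·(-127.7) = -255.4 kcal
(2) reversed (reverse to put NH4NO3 on the reactant side): +87.4 kcal
Combining the equations, ΔH°rxn = (2)·(-127.7) + (-1)·(-87.4) = -168.0 kcal

ΔH°rxn = -168.0 kcal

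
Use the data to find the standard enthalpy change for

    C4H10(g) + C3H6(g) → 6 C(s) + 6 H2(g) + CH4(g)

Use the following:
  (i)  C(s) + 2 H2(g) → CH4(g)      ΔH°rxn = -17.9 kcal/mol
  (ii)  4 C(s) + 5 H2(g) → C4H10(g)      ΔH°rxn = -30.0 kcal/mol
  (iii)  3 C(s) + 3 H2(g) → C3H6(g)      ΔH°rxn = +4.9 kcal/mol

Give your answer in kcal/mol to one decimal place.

ΔH°rxn = 7.2 kcal/mol

(i) as written: -17.9 kcal/mol
(ii) reversed: +30.0 kcal/mol
(iii) reversed: -4.9 kcal/mol
Since enthalpy is a state function, ΔH°rxn = (-17.9) + (+30.0) + (-4.9) = 7.2 kcal/mol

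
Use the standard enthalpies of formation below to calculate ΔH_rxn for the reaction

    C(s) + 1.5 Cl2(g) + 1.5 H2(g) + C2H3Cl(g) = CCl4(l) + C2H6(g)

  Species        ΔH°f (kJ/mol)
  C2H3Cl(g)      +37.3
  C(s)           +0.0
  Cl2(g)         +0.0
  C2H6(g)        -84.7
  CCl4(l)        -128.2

Products: 1·(-128.2) + 1·(-84.7) = -212.9
Reactants: 1·(+0.0) + 3/2·(+0.0) + 3/2·(+0.0) + 1·(+37.3) = +37.3
ΔH_rxn = (-212.9) − (+37.3) = -250.2 kJ/mol

ΔH_rxn = -250.2 kJ/mol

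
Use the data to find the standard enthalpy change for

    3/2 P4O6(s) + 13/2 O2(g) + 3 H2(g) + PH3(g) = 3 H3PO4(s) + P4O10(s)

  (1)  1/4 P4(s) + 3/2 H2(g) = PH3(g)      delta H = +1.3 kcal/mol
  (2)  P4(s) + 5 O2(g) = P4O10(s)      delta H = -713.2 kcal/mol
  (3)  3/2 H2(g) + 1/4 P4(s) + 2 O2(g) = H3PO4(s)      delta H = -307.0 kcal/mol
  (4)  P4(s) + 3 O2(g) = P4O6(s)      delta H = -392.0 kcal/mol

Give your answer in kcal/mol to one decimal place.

delta H = -1047.5 kcal/mol

(1) reversed: -1.3 kcal/mol
(2) as written: -713.2 kcal/mol
(3) × 3: (3)·(-307.0) = -921.0 kcal/mol
(4) reversed and × 3/2: (-3/2)·(-392.0) = +588.0 kcal/mol
delta H = (-1)·(+1.3) + (1)·(-713.2) + (3)·(-307.0) + (-3/2)·(-392.0) = -1047.5 kcal/mol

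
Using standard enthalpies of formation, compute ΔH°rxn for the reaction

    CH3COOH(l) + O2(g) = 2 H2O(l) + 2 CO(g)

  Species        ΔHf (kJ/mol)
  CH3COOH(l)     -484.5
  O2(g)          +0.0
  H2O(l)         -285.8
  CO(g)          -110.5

Products: 2·(-285.8) + 2·(-110.5) = -792.6
Reactants: 1·(-484.5) + 1·(+0.0) = -484.5
ΔH°rxn = (-792.6) − (-484.5) = -308.1 kJ/mol

ΔH°rxn = -308.1 kJ/mol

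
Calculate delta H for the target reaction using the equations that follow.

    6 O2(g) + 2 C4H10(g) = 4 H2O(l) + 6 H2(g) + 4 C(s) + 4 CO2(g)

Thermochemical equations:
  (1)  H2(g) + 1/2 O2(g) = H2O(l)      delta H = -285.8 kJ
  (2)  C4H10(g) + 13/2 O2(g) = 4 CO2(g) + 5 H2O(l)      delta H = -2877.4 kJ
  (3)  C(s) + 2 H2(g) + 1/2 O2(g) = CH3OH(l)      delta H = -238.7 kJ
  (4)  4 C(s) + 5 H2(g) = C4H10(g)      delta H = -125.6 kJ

delta H = -2466.0 kJ

(1) reversed: +285.8 kJ
(2) as written: -2877.4 kJ
(3): not needed.
(4) reversed: +125.6 kJ
Summing the manipulated equations, delta H = (+285.8) + (-2877.4) + (+125.6) = -2466.0 kJ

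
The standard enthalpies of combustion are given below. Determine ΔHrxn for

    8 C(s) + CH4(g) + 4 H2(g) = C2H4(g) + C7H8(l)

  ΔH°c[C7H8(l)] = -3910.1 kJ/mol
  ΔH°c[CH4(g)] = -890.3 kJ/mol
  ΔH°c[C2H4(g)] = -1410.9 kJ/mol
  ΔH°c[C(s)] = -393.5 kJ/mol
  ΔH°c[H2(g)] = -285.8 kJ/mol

ΔHrxn = 139.5 kJ/mol

Using ΔH = Σ nΔHc°(reactants) − Σ nΔHc°(products):
= [8·(-393.5) + 1·(-890.3) + 4·(-285.8)] − [1·(-1410.9) + 1·(-3910.1)]
= 139.5 kJ/mol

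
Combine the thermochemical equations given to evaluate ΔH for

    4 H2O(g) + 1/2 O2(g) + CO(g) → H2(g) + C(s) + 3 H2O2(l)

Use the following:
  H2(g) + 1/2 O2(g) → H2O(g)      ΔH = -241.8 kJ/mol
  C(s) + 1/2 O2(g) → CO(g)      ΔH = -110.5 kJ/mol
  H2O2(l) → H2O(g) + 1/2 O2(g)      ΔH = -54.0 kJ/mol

ΔH = 514.3 kJ/mol

equation 1 reversed: +241.8 kJ/mol
equation 2 reversed: +110.5 kJ/mol
equation 3 reversed and × 3: (-3)·(-54.0) = +162.0 kJ/mol
ΔH = (+241.8) + (+110.5) + (+162.0) = 514.3 kJ/mol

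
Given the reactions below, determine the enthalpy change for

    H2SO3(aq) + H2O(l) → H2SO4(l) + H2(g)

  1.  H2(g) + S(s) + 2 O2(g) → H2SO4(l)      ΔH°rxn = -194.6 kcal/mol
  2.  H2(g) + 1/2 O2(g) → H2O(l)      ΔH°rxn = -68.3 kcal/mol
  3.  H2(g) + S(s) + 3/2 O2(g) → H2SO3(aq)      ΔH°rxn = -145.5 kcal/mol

eq. 1 as written (H2SO4(l) already on the product side): -194.6 kcal/mol
eq. 2 reversed (H2O(l) must end up as a reactant): +68.3 kcal/mol
eq. 3 reversed (reverse to put H2SO3(aq) on the reactant side): +145.5 kcal/mol
By Hess's law, ΔH°rxn = (-194.6) + (+68.3) + (+145.5) = 19.2 kcal/mol

ΔH°rxn = 19.2 kcal/mol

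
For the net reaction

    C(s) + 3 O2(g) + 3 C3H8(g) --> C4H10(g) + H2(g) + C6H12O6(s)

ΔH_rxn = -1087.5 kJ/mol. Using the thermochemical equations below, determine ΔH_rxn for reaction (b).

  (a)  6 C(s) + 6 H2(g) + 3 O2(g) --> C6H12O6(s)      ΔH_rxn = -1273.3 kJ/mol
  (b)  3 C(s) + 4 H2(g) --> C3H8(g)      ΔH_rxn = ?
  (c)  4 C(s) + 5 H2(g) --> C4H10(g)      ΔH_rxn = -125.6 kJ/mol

(a) as written (C6H12O6(s) already on the product side): -1273.3 kJ/mol
(b) reversed and × 3 (C3H8(g) must end up as a reactant; scale by 3 for the 3 C3H8(g)): contributes −3·x
(c) as written (C4H10(g) already on the product side): -125.6 kJ/mol
-1087.5 = (-1273.3) + (-125.6) − 3·x
x = (-1087.5 − (-1398.9)) / (-3) = -103.8 kJ/mol

ΔH_rxn = -103.8 kJ/mol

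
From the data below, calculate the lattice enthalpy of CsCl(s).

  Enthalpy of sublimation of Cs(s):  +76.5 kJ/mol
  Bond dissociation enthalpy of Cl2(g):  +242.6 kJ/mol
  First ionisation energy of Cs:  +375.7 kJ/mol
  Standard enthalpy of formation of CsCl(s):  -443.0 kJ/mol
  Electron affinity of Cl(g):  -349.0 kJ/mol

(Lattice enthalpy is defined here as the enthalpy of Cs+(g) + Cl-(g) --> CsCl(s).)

U = -667.5 kJ/mol

ΔHf° = 1·ΔHsub + 1·(ΣIE) + 1/2·D(Cl2) + 1·EA + U
-443.0 = 1·(+76.5) + 1·(+375.7) + 1/2·(+242.6) + 1·(-349.0) + U
U = -443.0 − (+224.5) = -667.5 kJ/mol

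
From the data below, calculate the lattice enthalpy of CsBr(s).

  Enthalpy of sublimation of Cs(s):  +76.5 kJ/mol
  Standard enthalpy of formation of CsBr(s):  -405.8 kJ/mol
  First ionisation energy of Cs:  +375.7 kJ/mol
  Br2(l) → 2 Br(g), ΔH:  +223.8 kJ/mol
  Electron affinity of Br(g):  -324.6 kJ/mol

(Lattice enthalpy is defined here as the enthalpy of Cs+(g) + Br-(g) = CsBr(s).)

U = -645.3 kJ/mol

ΔHf° = 1·ΔHsub + 1·(ΣIE) + 1/2·D(Br2) + 1·EA + U
-405.8 = 1·(+76.5) + 1·(+375.7) + 1/2·(+223.8) + 1·(-324.6) + U
U = -405.8 − (+239.5) = -645.3 kJ/mol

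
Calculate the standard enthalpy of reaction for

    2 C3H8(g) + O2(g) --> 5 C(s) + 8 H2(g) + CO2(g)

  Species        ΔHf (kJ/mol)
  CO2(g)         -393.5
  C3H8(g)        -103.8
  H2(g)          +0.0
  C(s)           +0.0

Products: 5·(+0.0) + 8·(+0.0) + 1·(-393.5) = -393.5
Reactants: 2·(-103.8) + 1·(+0.0) = -207.6
ΔH°rxn = (-393.5) − (-207.6) = -185.9 kJ/mol

ΔH°rxn = -185.9 kJ/mol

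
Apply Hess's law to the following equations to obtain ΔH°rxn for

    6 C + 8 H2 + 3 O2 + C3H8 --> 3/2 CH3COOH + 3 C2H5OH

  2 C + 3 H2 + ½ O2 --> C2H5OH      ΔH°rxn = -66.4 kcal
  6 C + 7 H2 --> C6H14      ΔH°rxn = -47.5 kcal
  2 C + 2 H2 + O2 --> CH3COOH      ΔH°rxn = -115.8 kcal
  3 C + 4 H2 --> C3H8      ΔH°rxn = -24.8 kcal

equation 1 × 3 (scale by 3 for the 3 C2H5OH): (3)·(-66.4) = -199.2 kcal
equation 2: not needed (C6H14 appears nowhere else).
equation 3 × 3/2 (scale by 3/2 for the 3/2 CH3COOH): (3/2)·(-115.8) = -173.7 kcal
equation 4 reversed (C3H8 must end up as a reactant): +24.8 kcal
ΔH°rxn = (3)·(-66.4) + (3/2)·(-115.8) + (-1)·(-24.8) = -348.1 kcal

ΔH°rxn = -348.1 kcal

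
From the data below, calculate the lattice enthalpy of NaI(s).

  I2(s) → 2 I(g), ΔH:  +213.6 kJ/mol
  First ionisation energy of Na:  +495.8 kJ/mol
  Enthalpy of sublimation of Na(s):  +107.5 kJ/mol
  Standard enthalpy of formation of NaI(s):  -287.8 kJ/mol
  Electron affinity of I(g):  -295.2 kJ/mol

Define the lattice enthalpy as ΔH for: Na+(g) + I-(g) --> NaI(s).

ΔHf° = 1·ΔHsub + 1·(ΣIE) + 1/2·D(I2) + 1·EA + U
-287.8 = 1·(+107.5) + 1·(+495.8) + 1/2·(+213.6) + 1·(-295.2) + U
U = -287.8 − (+414.9) = -702.7 kJ/mol

U = -702.7 kJ/mol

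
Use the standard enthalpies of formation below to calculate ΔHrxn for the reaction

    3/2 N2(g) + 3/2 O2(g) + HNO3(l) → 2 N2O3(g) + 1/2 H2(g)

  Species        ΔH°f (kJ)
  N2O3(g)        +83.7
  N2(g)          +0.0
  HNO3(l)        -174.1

ΔHrxn = 341.5 kJ

Products: 2·(+83.7) + 1/2·(+0.0) = +167.4
Reactants: 3/2·(+0.0) + 3/2·(+0.0) + 1·(-174.1) = -174.1
ΔHrxn = (+167.4) − (-174.1) = 341.5 kJ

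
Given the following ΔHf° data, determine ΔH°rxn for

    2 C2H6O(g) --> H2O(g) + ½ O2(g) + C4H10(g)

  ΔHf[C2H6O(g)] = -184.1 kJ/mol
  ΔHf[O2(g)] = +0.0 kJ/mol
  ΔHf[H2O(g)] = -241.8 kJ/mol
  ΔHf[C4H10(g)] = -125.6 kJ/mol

Products: 1·(-241.8) + 1/2·(+0.0) + 1·(-125.6) = -367.4
Reactants: 2·(-184.1) = -368.2
ΔH°rxn = (-367.4) − (-368.2) = 0.8 kJ/mol

ΔH°rxn = 0.8 kJ/mol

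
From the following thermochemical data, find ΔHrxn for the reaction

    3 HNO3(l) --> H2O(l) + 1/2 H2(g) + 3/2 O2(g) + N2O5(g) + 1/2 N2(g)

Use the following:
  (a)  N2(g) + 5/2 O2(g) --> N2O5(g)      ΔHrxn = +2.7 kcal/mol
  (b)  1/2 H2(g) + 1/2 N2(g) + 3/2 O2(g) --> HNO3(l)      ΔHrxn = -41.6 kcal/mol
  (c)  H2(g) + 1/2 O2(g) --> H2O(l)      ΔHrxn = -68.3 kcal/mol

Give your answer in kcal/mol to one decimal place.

ΔHrxn = 59.2 kcal/mol

(a) as written: +2.7 kcal/mol
(b) reversed and × 3: (-3)·(-41.6) = +124.8 kcal/mol
(c) as written: -68.3 kcal/mol
ΔHrxn = (+2.7) + (+124.8) + (-68.3) = 59.2 kcal/mol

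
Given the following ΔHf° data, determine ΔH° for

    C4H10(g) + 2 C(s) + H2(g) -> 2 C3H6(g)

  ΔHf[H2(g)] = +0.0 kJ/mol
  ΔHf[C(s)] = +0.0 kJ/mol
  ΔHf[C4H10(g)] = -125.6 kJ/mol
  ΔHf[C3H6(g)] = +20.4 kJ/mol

Products: 2·(+20.4) = +40.8
Reactants: 1·(-125.6) + 2·(+0.0) + 1·(+0.0) = -125.6
ΔH° = (+40.8) − (-125.6) = 166.4 kJ/mol

ΔH° = 166.4 kJ/mol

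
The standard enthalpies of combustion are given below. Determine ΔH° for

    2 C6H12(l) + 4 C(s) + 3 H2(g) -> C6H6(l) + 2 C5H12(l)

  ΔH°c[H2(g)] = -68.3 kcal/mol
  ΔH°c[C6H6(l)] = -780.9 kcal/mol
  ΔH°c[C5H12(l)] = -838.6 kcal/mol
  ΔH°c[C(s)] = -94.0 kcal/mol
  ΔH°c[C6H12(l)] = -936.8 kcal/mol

Using ΔH = Σ nΔHc°(reactants) − Σ nΔHc°(products):
= [2·(-936.8) + 4·(-94.0) + 3·(-68.3)] − [1·(-780.9) + 2·(-838.6)]
= 3.6 kcal/mol

ΔH° = 3.6 kcal/mol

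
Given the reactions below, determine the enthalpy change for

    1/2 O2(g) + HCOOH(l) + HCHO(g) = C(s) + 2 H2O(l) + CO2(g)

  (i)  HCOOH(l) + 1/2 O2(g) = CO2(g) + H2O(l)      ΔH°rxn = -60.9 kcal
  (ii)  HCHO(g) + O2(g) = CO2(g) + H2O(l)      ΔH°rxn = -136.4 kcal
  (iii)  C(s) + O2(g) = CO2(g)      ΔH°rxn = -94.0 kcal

ΔH°rxn = -103.3 kcal

(i) as written (HCOOH(l) already on the reactant side): -60.9 kcal
(ii) as written (HCHO(g) already on the reactant side): -136.4 kcal
(iii) reversed (reverse to put C(s) on the product side): +94.0 kcal
ΔH°rxn = (1)·(-60.9) + (1)·(-136.4) + (-1)·(-94.0) = -103.3 kcal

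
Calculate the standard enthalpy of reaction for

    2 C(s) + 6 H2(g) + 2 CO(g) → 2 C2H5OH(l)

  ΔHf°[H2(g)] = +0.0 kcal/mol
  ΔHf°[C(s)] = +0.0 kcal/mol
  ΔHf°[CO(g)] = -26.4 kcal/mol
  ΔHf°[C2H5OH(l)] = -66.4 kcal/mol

ΔH°rxn = -80.0 kcal/mol

Products: 2·(-66.4) = -132.8
Reactants: 2·(+0.0) + 6·(+0.0) + 2·(-26.4) = -52.8
ΔH°rxn = (-132.8) − (-52.8) = -80.0 kcal/mol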